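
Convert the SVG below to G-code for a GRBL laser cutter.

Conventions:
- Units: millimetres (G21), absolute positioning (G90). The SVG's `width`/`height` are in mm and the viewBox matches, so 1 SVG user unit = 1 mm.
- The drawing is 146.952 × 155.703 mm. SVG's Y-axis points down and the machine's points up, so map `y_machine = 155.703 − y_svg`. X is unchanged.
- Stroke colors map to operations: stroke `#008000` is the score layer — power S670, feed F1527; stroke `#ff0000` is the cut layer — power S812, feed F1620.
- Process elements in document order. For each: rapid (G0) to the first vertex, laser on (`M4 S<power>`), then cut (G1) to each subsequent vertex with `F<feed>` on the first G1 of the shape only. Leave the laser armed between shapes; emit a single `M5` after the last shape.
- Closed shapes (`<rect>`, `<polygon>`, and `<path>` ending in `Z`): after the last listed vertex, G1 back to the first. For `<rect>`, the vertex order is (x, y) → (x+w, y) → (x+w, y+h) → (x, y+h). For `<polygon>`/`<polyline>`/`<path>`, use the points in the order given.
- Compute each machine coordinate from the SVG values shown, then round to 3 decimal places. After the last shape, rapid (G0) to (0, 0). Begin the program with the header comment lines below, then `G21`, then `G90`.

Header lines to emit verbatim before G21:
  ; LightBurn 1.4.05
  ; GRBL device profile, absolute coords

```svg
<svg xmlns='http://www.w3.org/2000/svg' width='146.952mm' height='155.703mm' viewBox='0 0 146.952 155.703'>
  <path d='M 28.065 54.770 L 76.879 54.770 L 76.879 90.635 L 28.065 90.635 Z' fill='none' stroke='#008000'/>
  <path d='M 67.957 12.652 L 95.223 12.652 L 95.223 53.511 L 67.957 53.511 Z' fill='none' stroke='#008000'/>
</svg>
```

; LightBurn 1.4.05
; GRBL device profile, absolute coords
G21
G90
G0 X28.065 Y100.933
M4 S670
G1 X76.879 Y100.933 F1527
G1 X76.879 Y65.068
G1 X28.065 Y65.068
G1 X28.065 Y100.933
G0 X67.957 Y143.051
M4 S670
G1 X95.223 Y143.051 F1527
G1 X95.223 Y102.192
G1 X67.957 Y102.192
G1 X67.957 Y143.051
M5
G0 X0.000 Y0.000

viewBox `0 0 146.952 155.703` with mm width/height → 1 unit = 1 mm. Flip: y_m = 155.703 − y_svg.

**Shape 1** — `<path>` rectangle, stroke `#008000` → score (S670, F1527). Machine vertices: (28.065,100.933) → (76.879,100.933) → (76.879,65.068) → (28.065,65.068) → (28.065,100.933). Closed: final G1 returns to the first vertex.

**Shape 2** — `<path>` rectangle, stroke `#008000` → score (S670, F1527). Machine vertices: (67.957,143.051) → (95.223,143.051) → (95.223,102.192) → (67.957,102.192) → (67.957,143.051). Closed: final G1 returns to the first vertex.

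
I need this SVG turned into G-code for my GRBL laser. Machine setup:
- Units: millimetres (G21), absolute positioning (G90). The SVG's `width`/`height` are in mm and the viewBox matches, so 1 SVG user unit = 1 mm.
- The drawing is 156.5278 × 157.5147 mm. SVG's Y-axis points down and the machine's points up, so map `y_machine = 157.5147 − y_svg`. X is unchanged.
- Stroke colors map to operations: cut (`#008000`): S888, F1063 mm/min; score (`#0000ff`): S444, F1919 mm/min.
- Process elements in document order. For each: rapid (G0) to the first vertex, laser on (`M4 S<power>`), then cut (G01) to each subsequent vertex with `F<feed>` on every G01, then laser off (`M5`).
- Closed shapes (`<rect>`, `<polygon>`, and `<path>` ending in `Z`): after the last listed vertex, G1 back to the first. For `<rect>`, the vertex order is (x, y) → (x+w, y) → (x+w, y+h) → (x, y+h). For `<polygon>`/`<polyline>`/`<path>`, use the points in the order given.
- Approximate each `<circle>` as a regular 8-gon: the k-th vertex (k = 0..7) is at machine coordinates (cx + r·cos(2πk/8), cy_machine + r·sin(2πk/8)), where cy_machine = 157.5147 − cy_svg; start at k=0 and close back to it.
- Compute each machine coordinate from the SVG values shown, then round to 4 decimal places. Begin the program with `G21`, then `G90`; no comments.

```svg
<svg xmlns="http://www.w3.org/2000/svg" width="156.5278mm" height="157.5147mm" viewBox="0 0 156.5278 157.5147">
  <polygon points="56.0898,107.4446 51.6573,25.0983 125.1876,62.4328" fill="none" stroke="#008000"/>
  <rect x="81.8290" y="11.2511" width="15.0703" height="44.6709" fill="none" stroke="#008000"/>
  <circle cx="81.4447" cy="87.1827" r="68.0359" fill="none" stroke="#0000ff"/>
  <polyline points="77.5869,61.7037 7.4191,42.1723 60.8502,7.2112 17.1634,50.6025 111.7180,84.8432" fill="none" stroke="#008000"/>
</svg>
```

Since the viewBox matches the mm dimensions, user units are millimetres directly. The only transform is the Y-flip y_m = 157.5147 − y_svg.

Shape 1 is a regular polygon drawn with `<polygon>`. Its stroke #008000 means cut at S888, F1063. After flipping Y the toolpath is (56.0898,50.0701) → (51.6573,132.4164) → (125.1876,95.0819) → (56.0898,50.0701), returning to the start.

Shape 2 is a rectangle drawn with `<rect>`. Its stroke #008000 means cut at S888, F1063. After flipping Y the toolpath is (81.8290,146.2636) → (96.8993,146.2636) → (96.8993,101.5927) → (81.8290,101.5927) → (81.8290,146.2636), returning to the start.

Shape 3 is a circle drawn with `<circle>`. Its stroke #0000ff means score at S444, F1919. After flipping Y the toolpath is (149.4806,70.3320) → (129.5533,118.4406) → (81.4447,138.3679) → (33.3361,118.4406) → (13.4088,70.3320) → (33.3361,22.2234) → (81.4447,2.2961) → (129.5533,22.2234) → (149.4806,70.3320), returning to the start.

Shape 4 is a open polyline drawn with `<polyline>`. Its stroke #008000 means cut at S888, F1063. After flipping Y the toolpath is (77.5869,95.8110) → (7.4191,115.3424) → (60.8502,150.3035) → (17.1634,106.9122) → (111.7180,72.6715).

G21
G90
G0 X56.0898 Y50.0701
M4 S888
G01 X51.6573 Y132.4164 F1063
G01 X125.1876 Y95.0819 F1063
G01 X56.0898 Y50.0701 F1063
M5
G0 X81.8290 Y146.2636
M4 S888
G01 X96.8993 Y146.2636 F1063
G01 X96.8993 Y101.5927 F1063
G01 X81.8290 Y101.5927 F1063
G01 X81.8290 Y146.2636 F1063
M5
G0 X149.4806 Y70.3320
M4 S444
G01 X129.5533 Y118.4406 F1919
G01 X81.4447 Y138.3679 F1919
G01 X33.3361 Y118.4406 F1919
G01 X13.4088 Y70.3320 F1919
G01 X33.3361 Y22.2234 F1919
G01 X81.4447 Y2.2961 F1919
G01 X129.5533 Y22.2234 F1919
G01 X149.4806 Y70.3320 F1919
M5
G0 X77.5869 Y95.8110
M4 S888
G01 X7.4191 Y115.3424 F1063
G01 X60.8502 Y150.3035 F1063
G01 X17.1634 Y106.9122 F1063
G01 X111.7180 Y72.6715 F1063
M5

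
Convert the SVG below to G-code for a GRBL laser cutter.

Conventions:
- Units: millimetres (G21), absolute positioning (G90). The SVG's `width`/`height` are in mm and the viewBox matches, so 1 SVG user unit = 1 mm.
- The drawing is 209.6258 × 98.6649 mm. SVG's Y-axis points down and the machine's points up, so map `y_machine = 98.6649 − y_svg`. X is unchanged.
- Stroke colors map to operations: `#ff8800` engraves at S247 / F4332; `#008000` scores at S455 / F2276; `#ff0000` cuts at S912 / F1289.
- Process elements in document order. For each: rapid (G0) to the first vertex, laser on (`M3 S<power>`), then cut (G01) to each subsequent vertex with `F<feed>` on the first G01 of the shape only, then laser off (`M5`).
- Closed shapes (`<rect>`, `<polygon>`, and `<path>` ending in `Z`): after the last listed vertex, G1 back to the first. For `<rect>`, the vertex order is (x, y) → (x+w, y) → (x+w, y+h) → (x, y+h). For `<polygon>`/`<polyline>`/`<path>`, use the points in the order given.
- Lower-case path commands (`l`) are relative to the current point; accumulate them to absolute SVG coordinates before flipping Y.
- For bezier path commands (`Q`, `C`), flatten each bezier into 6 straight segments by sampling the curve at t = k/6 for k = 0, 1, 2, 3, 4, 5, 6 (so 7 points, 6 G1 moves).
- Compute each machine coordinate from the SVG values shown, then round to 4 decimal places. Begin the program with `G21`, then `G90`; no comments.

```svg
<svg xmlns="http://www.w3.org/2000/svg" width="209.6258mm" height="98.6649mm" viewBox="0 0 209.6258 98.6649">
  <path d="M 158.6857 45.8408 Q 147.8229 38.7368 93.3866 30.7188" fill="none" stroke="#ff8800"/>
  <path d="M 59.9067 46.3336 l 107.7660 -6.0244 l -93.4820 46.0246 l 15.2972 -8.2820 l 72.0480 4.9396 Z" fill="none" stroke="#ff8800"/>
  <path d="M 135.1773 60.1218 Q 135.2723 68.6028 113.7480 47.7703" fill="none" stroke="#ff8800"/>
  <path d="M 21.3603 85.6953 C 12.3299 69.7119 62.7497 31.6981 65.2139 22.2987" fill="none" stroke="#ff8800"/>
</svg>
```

1 u = 1 mm; y_m = 98.6649 − y.

[1] `<path>` quadratic bezier, #ff8800→engrave S247 F4332: (158.6857,52.8241) → (153.8544,55.2175) → (146.6023,57.6617) → (136.9295,60.1566) → (124.8360,62.7023) → (110.3217,65.2988) → (93.3866,67.9461)

[2] `<path>` closed polygon, #ff8800→engrave S247 F4332: (59.9067,52.3313) → (167.6727,58.3557) → (74.1907,12.3311) → (89.4879,20.6131) → (161.5359,15.6735) → (59.9067,52.3313) (closed)

[3] `<path>` quadratic bezier, #ff8800→engrave S247 F4332: (135.1773,38.5431) → (134.6084,36.5304) → (132.8385,36.1462) → (129.8675,37.3905) → (125.6954,40.2633) → (120.3222,44.7647) → (113.7480,50.8946)

[4] `<path>` cubic bezier, #ff8800→engrave S247 F4332: (21.3603,12.9696) → (21.3020,22.5627) → (28.1686,34.4207) → (38.9766,47.1369) → (50.7425,59.3044) → (60.4827,69.5164) → (65.2139,76.3662)

G21
G90
G0 X158.6857 Y52.8241
M3 S247
G01 X153.8544 Y55.2175 F4332
G01 X146.6023 Y57.6617
G01 X136.9295 Y60.1566
G01 X124.8360 Y62.7023
G01 X110.3217 Y65.2988
G01 X93.3866 Y67.9461
M5
G0 X59.9067 Y52.3313
M3 S247
G01 X167.6727 Y58.3557 F4332
G01 X74.1907 Y12.3311
G01 X89.4879 Y20.6131
G01 X161.5359 Y15.6735
G01 X59.9067 Y52.3313
M5
G0 X135.1773 Y38.5431
M3 S247
G01 X134.6084 Y36.5304 F4332
G01 X132.8385 Y36.1462
G01 X129.8675 Y37.3905
G01 X125.6954 Y40.2633
G01 X120.3222 Y44.7647
G01 X113.7480 Y50.8946
M5
G0 X21.3603 Y12.9696
M3 S247
G01 X21.3020 Y22.5627 F4332
G01 X28.1686 Y34.4207
G01 X38.9766 Y47.1369
G01 X50.7425 Y59.3044
G01 X60.4827 Y69.5164
G01 X65.2139 Y76.3662
M5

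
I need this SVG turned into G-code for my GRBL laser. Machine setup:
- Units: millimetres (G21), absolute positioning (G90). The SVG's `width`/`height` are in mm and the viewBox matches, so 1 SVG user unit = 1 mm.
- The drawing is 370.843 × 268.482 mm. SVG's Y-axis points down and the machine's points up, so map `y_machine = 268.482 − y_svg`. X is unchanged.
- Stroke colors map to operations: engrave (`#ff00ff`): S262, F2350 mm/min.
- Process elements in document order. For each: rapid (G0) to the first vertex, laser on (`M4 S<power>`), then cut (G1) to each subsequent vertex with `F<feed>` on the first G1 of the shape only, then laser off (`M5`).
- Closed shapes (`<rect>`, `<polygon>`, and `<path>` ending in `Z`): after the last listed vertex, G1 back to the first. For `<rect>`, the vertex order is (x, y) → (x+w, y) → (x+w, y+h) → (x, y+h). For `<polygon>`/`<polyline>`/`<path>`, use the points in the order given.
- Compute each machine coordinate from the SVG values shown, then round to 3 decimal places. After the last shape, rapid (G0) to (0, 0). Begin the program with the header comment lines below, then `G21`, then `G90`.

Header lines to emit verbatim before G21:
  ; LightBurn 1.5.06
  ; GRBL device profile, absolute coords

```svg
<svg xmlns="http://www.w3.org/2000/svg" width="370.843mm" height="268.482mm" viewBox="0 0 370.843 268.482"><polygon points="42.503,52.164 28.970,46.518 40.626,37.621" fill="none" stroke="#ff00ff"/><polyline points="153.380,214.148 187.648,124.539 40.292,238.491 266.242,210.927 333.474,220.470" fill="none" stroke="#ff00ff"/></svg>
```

Since the viewBox matches the mm dimensions, user units are millimetres directly. The only transform is the Y-flip y_m = 268.482 − y_svg.

Shape 1 is a regular polygon drawn with `<polygon>`. Its stroke #ff00ff means engrave at S262, F2350. After flipping Y the toolpath is (42.503,216.318) → (28.970,221.964) → (40.626,230.861) → (42.503,216.318), returning to the start.

Shape 2 is a open polyline drawn with `<polyline>`. Its stroke #ff00ff means engrave at S262, F2350. After flipping Y the toolpath is (153.380,54.334) → (187.648,143.943) → (40.292,29.991) → (266.242,57.555) → (333.474,48.012).

; LightBurn 1.5.06
; GRBL device profile, absolute coords
G21
G90
G0 X42.503 Y216.318
M4 S262
G1 X28.970 Y221.964 F2350
G1 X40.626 Y230.861
G1 X42.503 Y216.318
M5
G0 X153.380 Y54.334
M4 S262
G1 X187.648 Y143.943 F2350
G1 X40.292 Y29.991
G1 X266.242 Y57.555
G1 X333.474 Y48.012
M5
G0 X0.000 Y0.000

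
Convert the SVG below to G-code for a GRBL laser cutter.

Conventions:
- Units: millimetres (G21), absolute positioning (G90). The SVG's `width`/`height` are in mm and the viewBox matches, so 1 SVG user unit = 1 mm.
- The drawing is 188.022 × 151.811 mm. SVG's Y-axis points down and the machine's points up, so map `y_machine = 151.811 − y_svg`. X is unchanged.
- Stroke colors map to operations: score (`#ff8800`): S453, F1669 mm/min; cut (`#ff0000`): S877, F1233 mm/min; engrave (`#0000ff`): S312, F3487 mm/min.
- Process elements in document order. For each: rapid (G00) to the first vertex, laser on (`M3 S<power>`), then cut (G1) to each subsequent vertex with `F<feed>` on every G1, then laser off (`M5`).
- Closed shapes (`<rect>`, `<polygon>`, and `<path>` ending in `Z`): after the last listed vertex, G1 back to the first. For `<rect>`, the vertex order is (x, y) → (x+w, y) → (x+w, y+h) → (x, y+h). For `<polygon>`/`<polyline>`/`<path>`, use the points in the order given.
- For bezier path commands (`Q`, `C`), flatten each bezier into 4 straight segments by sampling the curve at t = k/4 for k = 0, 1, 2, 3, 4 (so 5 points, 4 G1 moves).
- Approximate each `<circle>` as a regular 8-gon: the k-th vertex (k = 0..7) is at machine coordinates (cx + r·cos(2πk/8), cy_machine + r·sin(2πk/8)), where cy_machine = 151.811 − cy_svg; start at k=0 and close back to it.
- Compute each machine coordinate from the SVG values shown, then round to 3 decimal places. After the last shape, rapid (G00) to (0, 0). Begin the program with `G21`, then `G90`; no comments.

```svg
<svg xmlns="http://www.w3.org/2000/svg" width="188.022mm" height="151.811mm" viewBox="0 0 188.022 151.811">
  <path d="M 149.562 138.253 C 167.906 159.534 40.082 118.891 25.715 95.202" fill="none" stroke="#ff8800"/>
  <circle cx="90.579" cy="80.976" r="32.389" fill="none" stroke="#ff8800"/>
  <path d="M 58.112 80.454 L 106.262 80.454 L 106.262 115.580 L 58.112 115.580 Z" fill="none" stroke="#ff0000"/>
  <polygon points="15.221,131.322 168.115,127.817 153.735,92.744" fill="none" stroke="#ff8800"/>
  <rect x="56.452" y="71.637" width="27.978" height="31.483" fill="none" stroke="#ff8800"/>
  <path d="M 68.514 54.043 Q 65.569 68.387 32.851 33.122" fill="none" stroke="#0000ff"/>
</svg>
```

G21
G90
G00 X149.562 Y13.558
M3 S453
G1 X139.970 Y7.976 F1669
G1 X99.905 Y18.220 F1669
G1 X53.707 Y36.896 F1669
G1 X25.715 Y56.609 F1669
M5
G00 X122.968 Y70.835
M3 S453
G1 X113.481 Y93.737 F1669
G1 X90.579 Y103.224 F1669
G1 X67.677 Y93.737 F1669
G1 X58.190 Y70.835 F1669
G1 X67.677 Y47.933 F1669
G1 X90.579 Y38.446 F1669
G1 X113.481 Y47.933 F1669
G1 X122.968 Y70.835 F1669
M5
G00 X58.112 Y71.357
M3 S877
G1 X106.262 Y71.357 F1233
G1 X106.262 Y36.231 F1233
G1 X58.112 Y36.231 F1233
G1 X58.112 Y71.357 F1233
M5
G00 X15.221 Y20.489
M3 S453
G1 X168.115 Y23.994 F1669
G1 X153.735 Y59.067 F1669
G1 X15.221 Y20.489 F1669
M5
G00 X56.452 Y80.174
M3 S453
G1 X84.430 Y80.174 F1669
G1 X84.430 Y48.691 F1669
G1 X56.452 Y48.691 F1669
G1 X56.452 Y80.174 F1669
M5
G00 X68.514 Y97.768
M3 S312
G1 X65.181 Y93.697 F3487
G1 X58.126 Y95.826 F3487
G1 X47.349 Y104.157 F3487
G1 X32.851 Y118.689 F3487
M5
G00 X0.000 Y0.000

1 u = 1 mm; y_m = 151.811 − y.

[1] `<path>` cubic bezier, #ff8800→score S453 F1669: (149.562,13.558) → (139.970,7.976) → (99.905,18.220) → (53.707,36.896) → (25.715,56.609)

[2] `<circle>` circle, #ff8800→score S453 F1669: (122.968,70.835) → (113.481,93.737) → (90.579,103.224) → (67.677,93.737) → (58.190,70.835) → (67.677,47.933) → (90.579,38.446) → (113.481,47.933) → (122.968,70.835) (closed)

[3] `<path>` rectangle, #ff0000→cut S877 F1233: (58.112,71.357) → (106.262,71.357) → (106.262,36.231) → (58.112,36.231) → (58.112,71.357) (closed)

[4] `<polygon>` closed polygon, #ff8800→score S453 F1669: (15.221,20.489) → (168.115,23.994) → (153.735,59.067) → (15.221,20.489) (closed)

[5] `<rect>` rectangle, #ff8800→score S453 F1669: (56.452,80.174) → (84.430,80.174) → (84.430,48.691) → (56.452,48.691) → (56.452,80.174) (closed)

[6] `<path>` quadratic bezier, #0000ff→engrave S312 F3487: (68.514,97.768) → (65.181,93.697) → (58.126,95.826) → (47.349,104.157) → (32.851,118.689)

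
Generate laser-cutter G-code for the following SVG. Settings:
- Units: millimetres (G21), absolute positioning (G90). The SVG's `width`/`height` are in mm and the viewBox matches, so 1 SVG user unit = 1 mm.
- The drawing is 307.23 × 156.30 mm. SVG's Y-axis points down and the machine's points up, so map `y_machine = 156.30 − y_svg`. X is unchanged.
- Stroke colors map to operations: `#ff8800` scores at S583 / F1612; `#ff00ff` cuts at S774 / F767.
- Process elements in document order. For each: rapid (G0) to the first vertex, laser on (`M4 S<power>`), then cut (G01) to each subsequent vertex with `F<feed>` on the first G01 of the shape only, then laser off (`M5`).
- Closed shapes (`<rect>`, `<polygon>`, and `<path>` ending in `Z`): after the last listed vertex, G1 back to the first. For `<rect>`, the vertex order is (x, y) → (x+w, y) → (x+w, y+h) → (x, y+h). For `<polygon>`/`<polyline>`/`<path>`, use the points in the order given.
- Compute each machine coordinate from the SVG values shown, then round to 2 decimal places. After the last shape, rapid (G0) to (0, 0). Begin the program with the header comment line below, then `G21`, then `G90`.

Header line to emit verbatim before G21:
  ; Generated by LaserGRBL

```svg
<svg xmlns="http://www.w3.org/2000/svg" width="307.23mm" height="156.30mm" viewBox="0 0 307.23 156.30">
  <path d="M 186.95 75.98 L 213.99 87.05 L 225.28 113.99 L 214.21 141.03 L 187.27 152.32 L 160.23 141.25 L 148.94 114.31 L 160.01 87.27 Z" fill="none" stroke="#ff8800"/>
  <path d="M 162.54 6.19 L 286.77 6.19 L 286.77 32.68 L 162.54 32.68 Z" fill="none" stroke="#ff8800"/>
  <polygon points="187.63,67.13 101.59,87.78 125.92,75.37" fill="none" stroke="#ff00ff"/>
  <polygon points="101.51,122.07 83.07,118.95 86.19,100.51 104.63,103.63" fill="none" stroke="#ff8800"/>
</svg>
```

; Generated by LaserGRBL
G21
G90
G0 X186.95 Y80.32
M4 S583
G01 X213.99 Y69.25 F1612
G01 X225.28 Y42.31
G01 X214.21 Y15.27
G01 X187.27 Y3.98
G01 X160.23 Y15.05
G01 X148.94 Y41.99
G01 X160.01 Y69.03
G01 X186.95 Y80.32
M5
G0 X162.54 Y150.11
M4 S583
G01 X286.77 Y150.11 F1612
G01 X286.77 Y123.62
G01 X162.54 Y123.62
G01 X162.54 Y150.11
M5
G0 X187.63 Y89.17
M4 S774
G01 X101.59 Y68.52 F767
G01 X125.92 Y80.93
G01 X187.63 Y89.17
M5
G0 X101.51 Y34.23
M4 S583
G01 X83.07 Y37.35 F1612
G01 X86.19 Y55.79
G01 X104.63 Y52.67
G01 X101.51 Y34.23
M5
G0 X0.00 Y0.00

Since the viewBox matches the mm dimensions, user units are millimetres directly. The only transform is the Y-flip y_m = 156.30 − y_svg.

Shape 1 is a regular polygon drawn with `<path>`. Its stroke #ff8800 means score at S583, F1612. After flipping Y the toolpath is (186.95,80.32) → (213.99,69.25) → (225.28,42.31) → (214.21,15.27) → (187.27,3.98) → (160.23,15.05) → (148.94,41.99) → (160.01,69.03) → (186.95,80.32), returning to the start.

Shape 2 is a rectangle drawn with `<path>`. Its stroke #ff8800 means score at S583, F1612. After flipping Y the toolpath is (162.54,150.11) → (286.77,150.11) → (286.77,123.62) → (162.54,123.62) → (162.54,150.11), returning to the start.

Shape 3 is a closed polygon drawn with `<polygon>`. Its stroke #ff00ff means cut at S774, F767. After flipping Y the toolpath is (187.63,89.17) → (101.59,68.52) → (125.92,80.93) → (187.63,89.17), returning to the start.

Shape 4 is a regular polygon drawn with `<polygon>`. Its stroke #ff8800 means score at S583, F1612. After flipping Y the toolpath is (101.51,34.23) → (83.07,37.35) → (86.19,55.79) → (104.63,52.67) → (101.51,34.23), returning to the start.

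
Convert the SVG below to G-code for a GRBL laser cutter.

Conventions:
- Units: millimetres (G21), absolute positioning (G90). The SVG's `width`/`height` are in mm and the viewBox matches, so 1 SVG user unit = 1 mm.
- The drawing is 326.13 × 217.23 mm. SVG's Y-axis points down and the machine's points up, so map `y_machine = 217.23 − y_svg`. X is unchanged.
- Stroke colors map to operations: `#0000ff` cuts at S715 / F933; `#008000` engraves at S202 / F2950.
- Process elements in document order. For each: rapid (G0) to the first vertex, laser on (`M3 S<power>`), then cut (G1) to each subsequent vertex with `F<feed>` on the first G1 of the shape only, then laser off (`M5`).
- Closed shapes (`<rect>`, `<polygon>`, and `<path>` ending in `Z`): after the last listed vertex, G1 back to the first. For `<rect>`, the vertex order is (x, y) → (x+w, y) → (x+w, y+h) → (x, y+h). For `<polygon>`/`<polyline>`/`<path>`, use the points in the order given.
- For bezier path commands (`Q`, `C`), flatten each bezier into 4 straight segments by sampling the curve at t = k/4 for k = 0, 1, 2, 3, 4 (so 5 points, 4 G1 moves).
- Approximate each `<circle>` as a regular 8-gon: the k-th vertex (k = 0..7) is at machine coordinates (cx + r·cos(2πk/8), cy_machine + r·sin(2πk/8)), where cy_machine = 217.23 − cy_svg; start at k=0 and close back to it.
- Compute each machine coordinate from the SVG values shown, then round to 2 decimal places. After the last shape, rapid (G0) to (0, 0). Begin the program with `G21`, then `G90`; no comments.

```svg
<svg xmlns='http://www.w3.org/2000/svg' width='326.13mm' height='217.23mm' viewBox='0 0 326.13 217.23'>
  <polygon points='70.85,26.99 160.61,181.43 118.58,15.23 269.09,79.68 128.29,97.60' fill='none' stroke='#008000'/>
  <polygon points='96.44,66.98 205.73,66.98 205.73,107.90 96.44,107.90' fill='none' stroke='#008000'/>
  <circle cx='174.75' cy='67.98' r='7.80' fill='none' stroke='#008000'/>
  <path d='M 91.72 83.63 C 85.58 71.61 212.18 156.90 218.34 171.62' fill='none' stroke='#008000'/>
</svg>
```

viewBox `0 0 326.13 217.23` with mm width/height → 1 unit = 1 mm. Flip: y_m = 217.23 − y_svg.

**Shape 1** — `<polygon>` closed polygon, stroke `#008000` → engrave (S202, F2950). Machine vertices: (70.85,190.24) → (160.61,35.80) → (118.58,202.00) → (269.09,137.55) → (128.29,119.63) → (70.85,190.24). Closed: final G1 returns to the first vertex.

**Shape 2** — `<polygon>` rectangle, stroke `#008000` → engrave (S202, F2950). Machine vertices: (96.44,150.25) → (205.73,150.25) → (205.73,109.33) → (96.44,109.33) → (96.44,150.25). Closed: final G1 returns to the first vertex.

**Shape 3** — `<circle>` circle, stroke `#008000` → engrave (S202, F2950). Machine vertices: (182.55,149.25) → (180.27,154.77) → (174.75,157.05) → (169.23,154.77) → (166.95,149.25) → (169.23,143.73) → (174.75,141.45) → (180.27,143.73) → (182.55,149.25). Closed: final G1 returns to the first vertex.

**Shape 4** — `<path>` cubic bezier, stroke `#008000` → engrave (S202, F2950). Control points (SVG): P0=(91.72,83.63), P1=(85.58,71.61), P2=(212.18,156.90), P3=(218.34,171.62); sampled at t=k/4. Machine vertices: (91.72,133.60) → (108.05,126.99) → (150.42,99.63) → (195.09,67.26) → (218.34,45.61). Open path.

G21
G90
G0 X70.85 Y190.24
M3 S202
G1 X160.61 Y35.80 F2950
G1 X118.58 Y202.00
G1 X269.09 Y137.55
G1 X128.29 Y119.63
G1 X70.85 Y190.24
M5
G0 X96.44 Y150.25
M3 S202
G1 X205.73 Y150.25 F2950
G1 X205.73 Y109.33
G1 X96.44 Y109.33
G1 X96.44 Y150.25
M5
G0 X182.55 Y149.25
M3 S202
G1 X180.27 Y154.77 F2950
G1 X174.75 Y157.05
G1 X169.23 Y154.77
G1 X166.95 Y149.25
G1 X169.23 Y143.73
G1 X174.75 Y141.45
G1 X180.27 Y143.73
G1 X182.55 Y149.25
M5
G0 X91.72 Y133.60
M3 S202
G1 X108.05 Y126.99 F2950
G1 X150.42 Y99.63
G1 X195.09 Y67.26
G1 X218.34 Y45.61
M5
G0 X0.00 Y0.00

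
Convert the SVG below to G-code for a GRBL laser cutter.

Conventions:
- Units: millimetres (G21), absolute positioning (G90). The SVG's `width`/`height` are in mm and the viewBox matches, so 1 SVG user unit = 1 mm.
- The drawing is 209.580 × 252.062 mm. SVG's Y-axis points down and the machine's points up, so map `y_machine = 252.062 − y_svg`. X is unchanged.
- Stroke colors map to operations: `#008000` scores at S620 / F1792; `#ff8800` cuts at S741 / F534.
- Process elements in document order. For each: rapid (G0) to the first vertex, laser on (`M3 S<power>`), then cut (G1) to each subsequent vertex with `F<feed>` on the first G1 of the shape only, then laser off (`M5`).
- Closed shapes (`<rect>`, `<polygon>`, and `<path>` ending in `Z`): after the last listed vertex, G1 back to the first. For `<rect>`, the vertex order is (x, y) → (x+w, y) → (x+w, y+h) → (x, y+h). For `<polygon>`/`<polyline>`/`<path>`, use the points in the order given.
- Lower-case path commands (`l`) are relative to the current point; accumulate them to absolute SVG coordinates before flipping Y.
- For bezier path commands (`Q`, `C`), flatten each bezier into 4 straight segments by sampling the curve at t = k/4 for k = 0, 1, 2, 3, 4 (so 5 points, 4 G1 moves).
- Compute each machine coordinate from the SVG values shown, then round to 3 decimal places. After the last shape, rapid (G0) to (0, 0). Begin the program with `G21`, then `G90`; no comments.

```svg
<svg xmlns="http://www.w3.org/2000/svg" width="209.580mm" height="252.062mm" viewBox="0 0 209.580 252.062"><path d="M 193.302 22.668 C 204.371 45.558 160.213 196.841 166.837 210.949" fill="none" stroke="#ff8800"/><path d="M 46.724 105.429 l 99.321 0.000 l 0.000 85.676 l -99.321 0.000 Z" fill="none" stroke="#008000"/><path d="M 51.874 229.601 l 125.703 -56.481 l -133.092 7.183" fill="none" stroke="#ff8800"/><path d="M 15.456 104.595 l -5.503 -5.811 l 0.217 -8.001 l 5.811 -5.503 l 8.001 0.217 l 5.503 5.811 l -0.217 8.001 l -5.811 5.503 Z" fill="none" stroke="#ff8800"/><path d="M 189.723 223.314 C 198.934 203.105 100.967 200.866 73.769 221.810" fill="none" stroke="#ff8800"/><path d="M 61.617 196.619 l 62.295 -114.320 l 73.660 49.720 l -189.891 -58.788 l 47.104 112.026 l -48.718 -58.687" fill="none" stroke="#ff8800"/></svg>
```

viewBox `0 0 209.580 252.062` with mm width/height → 1 unit = 1 mm. Flip: y_m = 252.062 − y_svg.

**Shape 1** — `<path>` cubic bezier, stroke `#ff8800` → cut (S741, F534). Control points (SVG): P0=(193.302,22.668), P1=(204.371,45.558), P2=(160.213,196.841), P3=(166.837,210.949); sampled at t=k/4. Machine vertices: (193.302,229.394) → (192.905,192.302) → (181.736,131.960) → (169.734,73.265) → (166.837,41.113). Open path.

**Shape 2** — `<path>` rectangle, stroke `#008000` → score (S620, F1792). Machine vertices: (46.724,146.633) → (146.045,146.633) → (146.045,60.957) → (46.724,60.957) → (46.724,146.633). Closed: final G1 returns to the first vertex.

**Shape 3** — `<path>` open polyline, stroke `#ff8800` → cut (S741, F534). Machine vertices: (51.874,22.461) → (177.577,78.942) → (44.485,71.759). Open path.

**Shape 4** — `<path>` regular polygon, stroke `#ff8800` → cut (S741, F534). Machine vertices: (15.456,147.467) → (9.953,153.278) → (10.170,161.279) → (15.981,166.782) → (23.982,166.565) → (29.485,160.754) → (29.268,152.753) → (23.457,147.250) → (15.456,147.467). Closed: final G1 returns to the first vertex.

**Shape 5** — `<path>` cubic bezier, stroke `#ff8800` → cut (S741, F534). Control points (SVG): P0=(189.723,223.314), P1=(198.934,203.105), P2=(100.967,200.866), P3=(73.769,221.810); sampled at t=k/4. Machine vertices: (189.723,28.748) → (179.316,40.454) → (145.399,44.932) → (104.656,41.695) → (73.769,30.252). Open path.

**Shape 6** — `<path>` open polyline, stroke `#ff8800` → cut (S741, F534). Machine vertices: (61.617,55.443) → (123.912,169.763) → (197.572,120.043) → (7.681,178.831) → (54.785,66.805) → (6.067,125.492). Open path.

G21
G90
G0 X193.302 Y229.394
M3 S741
G1 X192.905 Y192.302 F534
G1 X181.736 Y131.960
G1 X169.734 Y73.265
G1 X166.837 Y41.113
M5
G0 X46.724 Y146.633
M3 S620
G1 X146.045 Y146.633 F1792
G1 X146.045 Y60.957
G1 X46.724 Y60.957
G1 X46.724 Y146.633
M5
G0 X51.874 Y22.461
M3 S741
G1 X177.577 Y78.942 F534
G1 X44.485 Y71.759
M5
G0 X15.456 Y147.467
M3 S741
G1 X9.953 Y153.278 F534
G1 X10.170 Y161.279
G1 X15.981 Y166.782
G1 X23.982 Y166.565
G1 X29.485 Y160.754
G1 X29.268 Y152.753
G1 X23.457 Y147.250
G1 X15.456 Y147.467
M5
G0 X189.723 Y28.748
M3 S741
G1 X179.316 Y40.454 F534
G1 X145.399 Y44.932
G1 X104.656 Y41.695
G1 X73.769 Y30.252
M5
G0 X61.617 Y55.443
M3 S741
G1 X123.912 Y169.763 F534
G1 X197.572 Y120.043
G1 X7.681 Y178.831
G1 X54.785 Y66.805
G1 X6.067 Y125.492
M5
G0 X0.000 Y0.000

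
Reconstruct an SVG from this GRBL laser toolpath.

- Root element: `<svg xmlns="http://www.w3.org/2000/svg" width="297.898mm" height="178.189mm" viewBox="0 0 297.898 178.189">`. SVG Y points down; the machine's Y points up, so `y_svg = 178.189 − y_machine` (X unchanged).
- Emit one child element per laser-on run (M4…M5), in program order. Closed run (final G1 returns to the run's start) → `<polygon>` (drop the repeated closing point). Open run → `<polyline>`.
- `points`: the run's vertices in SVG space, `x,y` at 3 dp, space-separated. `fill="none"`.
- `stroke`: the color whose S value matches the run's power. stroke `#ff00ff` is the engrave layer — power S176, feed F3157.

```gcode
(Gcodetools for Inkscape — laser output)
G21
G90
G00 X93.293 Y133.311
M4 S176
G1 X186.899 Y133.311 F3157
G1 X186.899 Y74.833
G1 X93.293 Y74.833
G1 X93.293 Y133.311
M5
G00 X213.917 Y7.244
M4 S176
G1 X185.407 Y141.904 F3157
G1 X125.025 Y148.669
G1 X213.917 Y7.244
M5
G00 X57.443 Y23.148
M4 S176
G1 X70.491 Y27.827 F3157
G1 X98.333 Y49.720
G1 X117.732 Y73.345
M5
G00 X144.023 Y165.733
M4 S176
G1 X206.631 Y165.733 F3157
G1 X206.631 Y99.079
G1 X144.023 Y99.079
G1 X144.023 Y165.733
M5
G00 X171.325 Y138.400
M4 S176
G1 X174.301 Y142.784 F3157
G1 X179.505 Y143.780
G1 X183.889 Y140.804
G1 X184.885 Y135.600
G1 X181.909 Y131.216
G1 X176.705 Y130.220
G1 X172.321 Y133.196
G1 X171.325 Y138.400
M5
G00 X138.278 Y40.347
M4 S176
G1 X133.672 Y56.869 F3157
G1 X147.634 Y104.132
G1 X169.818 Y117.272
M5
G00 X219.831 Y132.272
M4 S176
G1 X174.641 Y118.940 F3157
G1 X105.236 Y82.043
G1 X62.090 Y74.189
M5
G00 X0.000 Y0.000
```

Each laser-on run becomes one SVG element. Flip Y back into SVG space with y_svg = 178.189 − y_machine. Every run uses S176, so all elements get stroke `#ff00ff` (engrave).

Run 1: The run returns to its start, so emit a `<polygon>` with points (Y-flipped): 93.293,44.878 186.899,44.878 186.899,103.356 93.293,103.356.

Run 2: The run returns to its start, so emit a `<polygon>` with points (Y-flipped): 213.917,170.945 185.407,36.285 125.025,29.520.

Run 3: The run is open, so emit a `<polyline>` with points (Y-flipped): 57.443,155.041 70.491,150.362 98.333,128.469 117.732,104.844.

Run 4: The run returns to its start, so emit a `<polygon>` with points (Y-flipped): 144.023,12.456 206.631,12.456 206.631,79.110 144.023,79.110.

Run 5: The run returns to its start, so emit a `<polygon>` with points (Y-flipped): 171.325,39.789 174.301,35.405 179.505,34.409 183.889,37.385 184.885,42.589 181.909,46.973 176.705,47.969 172.321,44.993.

Run 6: The run is open, so emit a `<polyline>` with points (Y-flipped): 138.278,137.842 133.672,121.320 147.634,74.057 169.818,60.917.

Run 7: The run is open, so emit a `<polyline>` with points (Y-flipped): 219.831,45.917 174.641,59.249 105.236,96.146 62.090,104.000.

<svg xmlns="http://www.w3.org/2000/svg" width="297.898mm" height="178.189mm" viewBox="0 0 297.898 178.189">
  <polygon points="93.293,44.878 186.899,44.878 186.899,103.356 93.293,103.356" fill="none" stroke="#ff00ff"/>
  <polygon points="213.917,170.945 185.407,36.285 125.025,29.520" fill="none" stroke="#ff00ff"/>
  <polyline points="57.443,155.041 70.491,150.362 98.333,128.469 117.732,104.844" fill="none" stroke="#ff00ff"/>
  <polygon points="144.023,12.456 206.631,12.456 206.631,79.110 144.023,79.110" fill="none" stroke="#ff00ff"/>
  <polygon points="171.325,39.789 174.301,35.405 179.505,34.409 183.889,37.385 184.885,42.589 181.909,46.973 176.705,47.969 172.321,44.993" fill="none" stroke="#ff00ff"/>
  <polyline points="138.278,137.842 133.672,121.320 147.634,74.057 169.818,60.917" fill="none" stroke="#ff00ff"/>
  <polyline points="219.831,45.917 174.641,59.249 105.236,96.146 62.090,104.000" fill="none" stroke="#ff00ff"/>
</svg>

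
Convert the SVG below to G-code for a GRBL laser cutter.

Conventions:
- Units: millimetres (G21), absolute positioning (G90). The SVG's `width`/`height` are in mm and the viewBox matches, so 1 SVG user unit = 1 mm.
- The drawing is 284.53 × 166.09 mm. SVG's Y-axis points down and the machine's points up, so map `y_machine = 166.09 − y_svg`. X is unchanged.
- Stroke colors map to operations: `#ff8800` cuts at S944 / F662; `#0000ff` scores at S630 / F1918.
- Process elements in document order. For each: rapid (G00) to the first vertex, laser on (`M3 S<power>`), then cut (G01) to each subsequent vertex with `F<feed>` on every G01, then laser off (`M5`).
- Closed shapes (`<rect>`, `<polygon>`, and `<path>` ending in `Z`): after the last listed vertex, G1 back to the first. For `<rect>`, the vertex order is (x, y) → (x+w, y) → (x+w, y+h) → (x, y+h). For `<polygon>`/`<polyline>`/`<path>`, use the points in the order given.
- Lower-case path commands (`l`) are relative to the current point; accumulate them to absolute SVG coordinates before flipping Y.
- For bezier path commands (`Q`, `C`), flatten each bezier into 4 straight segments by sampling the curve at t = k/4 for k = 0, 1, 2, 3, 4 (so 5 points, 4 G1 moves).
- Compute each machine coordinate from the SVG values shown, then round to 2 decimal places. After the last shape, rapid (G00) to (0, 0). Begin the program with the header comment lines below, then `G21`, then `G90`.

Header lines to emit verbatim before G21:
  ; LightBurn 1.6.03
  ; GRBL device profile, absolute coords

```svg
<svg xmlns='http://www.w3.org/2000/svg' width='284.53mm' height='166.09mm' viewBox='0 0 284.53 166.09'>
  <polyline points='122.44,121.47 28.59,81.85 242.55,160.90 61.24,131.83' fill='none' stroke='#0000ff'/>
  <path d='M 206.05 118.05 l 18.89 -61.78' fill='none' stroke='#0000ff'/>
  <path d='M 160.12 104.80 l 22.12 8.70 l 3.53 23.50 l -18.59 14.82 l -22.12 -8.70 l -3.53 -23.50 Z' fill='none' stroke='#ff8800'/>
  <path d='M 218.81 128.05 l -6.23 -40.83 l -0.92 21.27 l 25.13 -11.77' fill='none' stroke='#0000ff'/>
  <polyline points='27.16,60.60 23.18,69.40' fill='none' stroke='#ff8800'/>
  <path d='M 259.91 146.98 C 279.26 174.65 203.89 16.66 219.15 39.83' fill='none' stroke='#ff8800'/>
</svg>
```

; LightBurn 1.6.03
; GRBL device profile, absolute coords
G21
G90
G00 X122.44 Y44.62
M3 S630
G01 X28.59 Y84.24 F1918
G01 X242.55 Y5.19 F1918
G01 X61.24 Y34.26 F1918
M5
G00 X206.05 Y48.04
M3 S630
G01 X224.94 Y109.82 F1918
M5
G00 X160.12 Y61.29
M3 S944
G01 X182.24 Y52.59 F662
G01 X185.77 Y29.09 F662
G01 X167.18 Y14.27 F662
G01 X145.06 Y22.97 F662
G01 X141.53 Y46.47 F662
G01 X160.12 Y61.29 F662
M5
G00 X218.81 Y38.04
M3 S630
G01 X212.58 Y78.87 F1918
G01 X211.66 Y57.60 F1918
G01 X236.79 Y69.37 F1918
M5
G00 X27.16 Y105.49
M3 S944
G01 X23.18 Y96.69 F662
M5
G00 X259.91 Y19.11
M3 S944
G01 X259.56 Y27.44 F662
G01 X241.06 Y71.00 F662
G01 X221.80 Y115.40 F662
G01 X219.15 Y126.26 F662
M5
G00 X0.00 Y0.00

Since the viewBox matches the mm dimensions, user units are millimetres directly. The only transform is the Y-flip y_m = 166.09 − y_svg.

Shape 1 is a open polyline drawn with `<polyline>`. Its stroke #0000ff means score at S630, F1918. After flipping Y the toolpath is (122.44,44.62) → (28.59,84.24) → (242.55,5.19) → (61.24,34.26).

Shape 2 is a line segment drawn with `<path>`. Its stroke #0000ff means score at S630, F1918. After flipping Y the toolpath is (206.05,48.04) → (224.94,109.82).

Shape 3 is a regular polygon drawn with `<path>`. Its stroke #ff8800 means cut at S944, F662. After flipping Y the toolpath is (160.12,61.29) → (182.24,52.59) → (185.77,29.09) → (167.18,14.27) → (145.06,22.97) → (141.53,46.47) → (160.12,61.29), returning to the start.

Shape 4 is a open polyline drawn with `<path>`. Its stroke #0000ff means score at S630, F1918. After flipping Y the toolpath is (218.81,38.04) → (212.58,78.87) → (211.66,57.60) → (236.79,69.37).

Shape 5 is a line segment drawn with `<polyline>`. Its stroke #ff8800 means cut at S944, F662. After flipping Y the toolpath is (27.16,105.49) → (23.18,96.69).

Shape 6 is a cubic bezier drawn with `<path>`. Its stroke #ff8800 means cut at S944, F662. After flipping Y the toolpath is (259.91,19.11) → (259.56,27.44) → (241.06,71.00) → (221.80,115.40) → (219.15,126.26).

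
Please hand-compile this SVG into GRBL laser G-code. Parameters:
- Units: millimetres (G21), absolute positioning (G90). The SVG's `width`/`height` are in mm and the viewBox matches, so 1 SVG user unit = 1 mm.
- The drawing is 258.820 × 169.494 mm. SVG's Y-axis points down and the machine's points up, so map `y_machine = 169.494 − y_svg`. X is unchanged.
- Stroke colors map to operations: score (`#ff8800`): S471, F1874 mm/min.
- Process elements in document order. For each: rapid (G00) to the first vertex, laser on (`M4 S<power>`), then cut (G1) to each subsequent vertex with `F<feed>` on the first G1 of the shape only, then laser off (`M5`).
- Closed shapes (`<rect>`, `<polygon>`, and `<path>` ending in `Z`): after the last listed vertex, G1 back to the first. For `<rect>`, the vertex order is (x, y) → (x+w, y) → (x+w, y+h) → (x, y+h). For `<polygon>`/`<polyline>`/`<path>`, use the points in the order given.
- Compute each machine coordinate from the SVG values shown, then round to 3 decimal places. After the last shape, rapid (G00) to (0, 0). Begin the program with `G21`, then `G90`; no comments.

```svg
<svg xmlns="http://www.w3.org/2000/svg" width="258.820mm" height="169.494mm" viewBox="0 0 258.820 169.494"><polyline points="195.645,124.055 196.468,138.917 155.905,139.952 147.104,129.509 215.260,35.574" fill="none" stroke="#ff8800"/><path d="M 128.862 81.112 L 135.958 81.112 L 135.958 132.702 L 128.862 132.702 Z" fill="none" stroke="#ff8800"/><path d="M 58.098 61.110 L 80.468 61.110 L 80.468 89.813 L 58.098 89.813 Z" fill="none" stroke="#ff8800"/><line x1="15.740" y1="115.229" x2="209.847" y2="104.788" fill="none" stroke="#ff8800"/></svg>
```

viewBox `0 0 258.820 169.494` with mm width/height → 1 unit = 1 mm. Flip: y_m = 169.494 − y_svg.

**Shape 1** — `<polyline>` open polyline, stroke `#ff8800` → score (S471, F1874). Machine vertices: (195.645,45.439) → (196.468,30.577) → (155.905,29.542) → (147.104,39.985) → (215.260,133.920). Open path.

**Shape 2** — `<path>` rectangle, stroke `#ff8800` → score (S471, F1874). Machine vertices: (128.862,88.382) → (135.958,88.382) → (135.958,36.792) → (128.862,36.792) → (128.862,88.382). Closed: final G1 returns to the first vertex.

**Shape 3** — `<path>` rectangle, stroke `#ff8800` → score (S471, F1874). Machine vertices: (58.098,108.384) → (80.468,108.384) → (80.468,79.681) → (58.098,79.681) → (58.098,108.384). Closed: final G1 returns to the first vertex.

**Shape 4** — `<line>` line segment, stroke `#ff8800` → score (S471, F1874). Machine vertices: (15.740,54.265) → (209.847,64.706). Open path.

G21
G90
G00 X195.645 Y45.439
M4 S471
G1 X196.468 Y30.577 F1874
G1 X155.905 Y29.542
G1 X147.104 Y39.985
G1 X215.260 Y133.920
M5
G00 X128.862 Y88.382
M4 S471
G1 X135.958 Y88.382 F1874
G1 X135.958 Y36.792
G1 X128.862 Y36.792
G1 X128.862 Y88.382
M5
G00 X58.098 Y108.384
M4 S471
G1 X80.468 Y108.384 F1874
G1 X80.468 Y79.681
G1 X58.098 Y79.681
G1 X58.098 Y108.384
M5
G00 X15.740 Y54.265
M4 S471
G1 X209.847 Y64.706 F1874
M5
G00 X0.000 Y0.000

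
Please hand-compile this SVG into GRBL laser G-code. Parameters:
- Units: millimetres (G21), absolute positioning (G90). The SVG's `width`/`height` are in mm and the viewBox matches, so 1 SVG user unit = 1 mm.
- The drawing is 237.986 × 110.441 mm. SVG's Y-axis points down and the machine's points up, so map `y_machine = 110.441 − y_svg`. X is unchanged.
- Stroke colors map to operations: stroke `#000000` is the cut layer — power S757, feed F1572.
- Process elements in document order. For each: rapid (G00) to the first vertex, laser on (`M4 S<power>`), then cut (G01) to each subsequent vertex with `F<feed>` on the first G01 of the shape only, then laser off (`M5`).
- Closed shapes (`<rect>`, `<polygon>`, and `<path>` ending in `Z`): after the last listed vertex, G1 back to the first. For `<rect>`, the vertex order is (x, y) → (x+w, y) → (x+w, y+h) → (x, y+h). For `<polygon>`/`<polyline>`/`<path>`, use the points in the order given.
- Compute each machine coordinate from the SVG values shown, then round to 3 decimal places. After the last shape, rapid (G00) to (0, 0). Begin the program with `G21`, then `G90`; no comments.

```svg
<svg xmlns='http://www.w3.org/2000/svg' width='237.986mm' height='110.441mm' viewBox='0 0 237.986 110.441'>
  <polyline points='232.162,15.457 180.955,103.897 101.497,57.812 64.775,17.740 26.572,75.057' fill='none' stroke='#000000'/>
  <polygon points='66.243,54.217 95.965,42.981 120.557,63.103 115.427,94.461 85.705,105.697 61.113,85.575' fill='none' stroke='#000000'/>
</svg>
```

viewBox `0 0 237.986 110.441` with mm width/height → 1 unit = 1 mm. Flip: y_m = 110.441 − y_svg.

**Shape 1** — `<polyline>` open polyline, stroke `#000000` → cut (S757, F1572). Machine vertices: (232.162,94.984) → (180.955,6.544) → (101.497,52.629) → (64.775,92.701) → (26.572,35.384). Open path.

**Shape 2** — `<polygon>` regular polygon, stroke `#000000` → cut (S757, F1572). Machine vertices: (66.243,56.224) → (95.965,67.460) → (120.557,47.338) → (115.427,15.980) → (85.705,4.744) → (61.113,24.866) → (66.243,56.224). Closed: final G1 returns to the first vertex.

G21
G90
G00 X232.162 Y94.984
M4 S757
G01 X180.955 Y6.544 F1572
G01 X101.497 Y52.629
G01 X64.775 Y92.701
G01 X26.572 Y35.384
M5
G00 X66.243 Y56.224
M4 S757
G01 X95.965 Y67.460 F1572
G01 X120.557 Y47.338
G01 X115.427 Y15.980
G01 X85.705 Y4.744
G01 X61.113 Y24.866
G01 X66.243 Y56.224
M5
G00 X0.000 Y0.000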